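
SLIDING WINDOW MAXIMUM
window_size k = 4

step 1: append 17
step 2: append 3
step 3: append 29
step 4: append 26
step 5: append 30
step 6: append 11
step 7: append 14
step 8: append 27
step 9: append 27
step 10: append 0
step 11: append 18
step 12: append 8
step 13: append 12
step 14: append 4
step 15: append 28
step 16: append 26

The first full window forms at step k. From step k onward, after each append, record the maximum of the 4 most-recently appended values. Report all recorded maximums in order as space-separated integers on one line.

Answer: 29 30 30 30 30 27 27 27 27 18 18 28 28

Derivation:
step 1: append 17 -> window=[17] (not full yet)
step 2: append 3 -> window=[17, 3] (not full yet)
step 3: append 29 -> window=[17, 3, 29] (not full yet)
step 4: append 26 -> window=[17, 3, 29, 26] -> max=29
step 5: append 30 -> window=[3, 29, 26, 30] -> max=30
step 6: append 11 -> window=[29, 26, 30, 11] -> max=30
step 7: append 14 -> window=[26, 30, 11, 14] -> max=30
step 8: append 27 -> window=[30, 11, 14, 27] -> max=30
step 9: append 27 -> window=[11, 14, 27, 27] -> max=27
step 10: append 0 -> window=[14, 27, 27, 0] -> max=27
step 11: append 18 -> window=[27, 27, 0, 18] -> max=27
step 12: append 8 -> window=[27, 0, 18, 8] -> max=27
step 13: append 12 -> window=[0, 18, 8, 12] -> max=18
step 14: append 4 -> window=[18, 8, 12, 4] -> max=18
step 15: append 28 -> window=[8, 12, 4, 28] -> max=28
step 16: append 26 -> window=[12, 4, 28, 26] -> max=28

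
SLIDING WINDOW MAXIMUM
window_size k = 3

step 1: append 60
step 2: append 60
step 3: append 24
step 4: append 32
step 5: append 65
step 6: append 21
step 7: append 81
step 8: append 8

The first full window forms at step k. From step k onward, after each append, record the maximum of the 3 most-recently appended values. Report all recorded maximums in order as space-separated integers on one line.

step 1: append 60 -> window=[60] (not full yet)
step 2: append 60 -> window=[60, 60] (not full yet)
step 3: append 24 -> window=[60, 60, 24] -> max=60
step 4: append 32 -> window=[60, 24, 32] -> max=60
step 5: append 65 -> window=[24, 32, 65] -> max=65
step 6: append 21 -> window=[32, 65, 21] -> max=65
step 7: append 81 -> window=[65, 21, 81] -> max=81
step 8: append 8 -> window=[21, 81, 8] -> max=81

Answer: 60 60 65 65 81 81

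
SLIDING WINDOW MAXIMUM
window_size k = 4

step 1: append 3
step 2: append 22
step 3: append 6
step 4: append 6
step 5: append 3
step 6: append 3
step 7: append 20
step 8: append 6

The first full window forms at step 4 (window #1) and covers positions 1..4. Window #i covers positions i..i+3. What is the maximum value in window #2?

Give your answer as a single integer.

Answer: 22

Derivation:
step 1: append 3 -> window=[3] (not full yet)
step 2: append 22 -> window=[3, 22] (not full yet)
step 3: append 6 -> window=[3, 22, 6] (not full yet)
step 4: append 6 -> window=[3, 22, 6, 6] -> max=22
step 5: append 3 -> window=[22, 6, 6, 3] -> max=22
Window #2 max = 22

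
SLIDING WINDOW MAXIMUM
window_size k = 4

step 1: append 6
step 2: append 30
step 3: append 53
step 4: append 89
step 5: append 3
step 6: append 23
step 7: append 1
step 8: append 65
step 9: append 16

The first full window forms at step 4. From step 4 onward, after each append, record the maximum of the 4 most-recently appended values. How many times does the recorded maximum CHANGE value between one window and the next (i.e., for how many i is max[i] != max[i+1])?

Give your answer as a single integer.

Answer: 1

Derivation:
step 1: append 6 -> window=[6] (not full yet)
step 2: append 30 -> window=[6, 30] (not full yet)
step 3: append 53 -> window=[6, 30, 53] (not full yet)
step 4: append 89 -> window=[6, 30, 53, 89] -> max=89
step 5: append 3 -> window=[30, 53, 89, 3] -> max=89
step 6: append 23 -> window=[53, 89, 3, 23] -> max=89
step 7: append 1 -> window=[89, 3, 23, 1] -> max=89
step 8: append 65 -> window=[3, 23, 1, 65] -> max=65
step 9: append 16 -> window=[23, 1, 65, 16] -> max=65
Recorded maximums: 89 89 89 89 65 65
Changes between consecutive maximums: 1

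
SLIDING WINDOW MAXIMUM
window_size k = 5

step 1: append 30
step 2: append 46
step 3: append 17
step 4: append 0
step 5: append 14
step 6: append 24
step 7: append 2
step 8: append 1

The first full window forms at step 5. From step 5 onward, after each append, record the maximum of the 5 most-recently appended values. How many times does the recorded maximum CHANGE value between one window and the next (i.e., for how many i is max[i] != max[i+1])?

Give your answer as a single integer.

step 1: append 30 -> window=[30] (not full yet)
step 2: append 46 -> window=[30, 46] (not full yet)
step 3: append 17 -> window=[30, 46, 17] (not full yet)
step 4: append 0 -> window=[30, 46, 17, 0] (not full yet)
step 5: append 14 -> window=[30, 46, 17, 0, 14] -> max=46
step 6: append 24 -> window=[46, 17, 0, 14, 24] -> max=46
step 7: append 2 -> window=[17, 0, 14, 24, 2] -> max=24
step 8: append 1 -> window=[0, 14, 24, 2, 1] -> max=24
Recorded maximums: 46 46 24 24
Changes between consecutive maximums: 1

Answer: 1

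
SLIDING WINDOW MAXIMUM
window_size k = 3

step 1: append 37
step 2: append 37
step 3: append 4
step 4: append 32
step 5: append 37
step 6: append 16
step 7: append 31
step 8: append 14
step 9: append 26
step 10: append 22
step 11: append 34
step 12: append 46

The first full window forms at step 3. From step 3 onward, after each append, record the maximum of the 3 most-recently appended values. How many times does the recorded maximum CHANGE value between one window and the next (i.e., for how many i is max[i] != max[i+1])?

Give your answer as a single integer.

Answer: 4

Derivation:
step 1: append 37 -> window=[37] (not full yet)
step 2: append 37 -> window=[37, 37] (not full yet)
step 3: append 4 -> window=[37, 37, 4] -> max=37
step 4: append 32 -> window=[37, 4, 32] -> max=37
step 5: append 37 -> window=[4, 32, 37] -> max=37
step 6: append 16 -> window=[32, 37, 16] -> max=37
step 7: append 31 -> window=[37, 16, 31] -> max=37
step 8: append 14 -> window=[16, 31, 14] -> max=31
step 9: append 26 -> window=[31, 14, 26] -> max=31
step 10: append 22 -> window=[14, 26, 22] -> max=26
step 11: append 34 -> window=[26, 22, 34] -> max=34
step 12: append 46 -> window=[22, 34, 46] -> max=46
Recorded maximums: 37 37 37 37 37 31 31 26 34 46
Changes between consecutive maximums: 4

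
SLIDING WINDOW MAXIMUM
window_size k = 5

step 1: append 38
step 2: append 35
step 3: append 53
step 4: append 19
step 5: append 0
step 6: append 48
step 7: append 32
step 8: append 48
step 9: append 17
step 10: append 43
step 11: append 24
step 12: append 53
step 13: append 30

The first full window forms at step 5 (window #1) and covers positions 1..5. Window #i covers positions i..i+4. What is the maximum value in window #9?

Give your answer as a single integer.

step 1: append 38 -> window=[38] (not full yet)
step 2: append 35 -> window=[38, 35] (not full yet)
step 3: append 53 -> window=[38, 35, 53] (not full yet)
step 4: append 19 -> window=[38, 35, 53, 19] (not full yet)
step 5: append 0 -> window=[38, 35, 53, 19, 0] -> max=53
step 6: append 48 -> window=[35, 53, 19, 0, 48] -> max=53
step 7: append 32 -> window=[53, 19, 0, 48, 32] -> max=53
step 8: append 48 -> window=[19, 0, 48, 32, 48] -> max=48
step 9: append 17 -> window=[0, 48, 32, 48, 17] -> max=48
step 10: append 43 -> window=[48, 32, 48, 17, 43] -> max=48
step 11: append 24 -> window=[32, 48, 17, 43, 24] -> max=48
step 12: append 53 -> window=[48, 17, 43, 24, 53] -> max=53
step 13: append 30 -> window=[17, 43, 24, 53, 30] -> max=53
Window #9 max = 53

Answer: 53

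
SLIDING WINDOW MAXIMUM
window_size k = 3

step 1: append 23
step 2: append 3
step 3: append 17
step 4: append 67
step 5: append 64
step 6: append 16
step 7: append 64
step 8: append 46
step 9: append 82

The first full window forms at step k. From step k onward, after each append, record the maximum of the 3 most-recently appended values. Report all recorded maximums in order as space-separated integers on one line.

step 1: append 23 -> window=[23] (not full yet)
step 2: append 3 -> window=[23, 3] (not full yet)
step 3: append 17 -> window=[23, 3, 17] -> max=23
step 4: append 67 -> window=[3, 17, 67] -> max=67
step 5: append 64 -> window=[17, 67, 64] -> max=67
step 6: append 16 -> window=[67, 64, 16] -> max=67
step 7: append 64 -> window=[64, 16, 64] -> max=64
step 8: append 46 -> window=[16, 64, 46] -> max=64
step 9: append 82 -> window=[64, 46, 82] -> max=82

Answer: 23 67 67 67 64 64 82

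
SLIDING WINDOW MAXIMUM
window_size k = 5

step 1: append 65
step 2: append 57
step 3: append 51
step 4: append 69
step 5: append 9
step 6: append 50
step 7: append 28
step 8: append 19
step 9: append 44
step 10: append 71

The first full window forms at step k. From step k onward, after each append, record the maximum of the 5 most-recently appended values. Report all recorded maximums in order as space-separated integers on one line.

step 1: append 65 -> window=[65] (not full yet)
step 2: append 57 -> window=[65, 57] (not full yet)
step 3: append 51 -> window=[65, 57, 51] (not full yet)
step 4: append 69 -> window=[65, 57, 51, 69] (not full yet)
step 5: append 9 -> window=[65, 57, 51, 69, 9] -> max=69
step 6: append 50 -> window=[57, 51, 69, 9, 50] -> max=69
step 7: append 28 -> window=[51, 69, 9, 50, 28] -> max=69
step 8: append 19 -> window=[69, 9, 50, 28, 19] -> max=69
step 9: append 44 -> window=[9, 50, 28, 19, 44] -> max=50
step 10: append 71 -> window=[50, 28, 19, 44, 71] -> max=71

Answer: 69 69 69 69 50 71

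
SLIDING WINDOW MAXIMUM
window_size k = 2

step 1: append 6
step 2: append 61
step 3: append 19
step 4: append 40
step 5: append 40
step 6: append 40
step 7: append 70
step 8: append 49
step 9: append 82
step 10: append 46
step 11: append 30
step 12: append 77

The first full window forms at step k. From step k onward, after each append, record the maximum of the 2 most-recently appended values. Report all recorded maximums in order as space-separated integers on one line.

Answer: 61 61 40 40 40 70 70 82 82 46 77

Derivation:
step 1: append 6 -> window=[6] (not full yet)
step 2: append 61 -> window=[6, 61] -> max=61
step 3: append 19 -> window=[61, 19] -> max=61
step 4: append 40 -> window=[19, 40] -> max=40
step 5: append 40 -> window=[40, 40] -> max=40
step 6: append 40 -> window=[40, 40] -> max=40
step 7: append 70 -> window=[40, 70] -> max=70
step 8: append 49 -> window=[70, 49] -> max=70
step 9: append 82 -> window=[49, 82] -> max=82
step 10: append 46 -> window=[82, 46] -> max=82
step 11: append 30 -> window=[46, 30] -> max=46
step 12: append 77 -> window=[30, 77] -> max=77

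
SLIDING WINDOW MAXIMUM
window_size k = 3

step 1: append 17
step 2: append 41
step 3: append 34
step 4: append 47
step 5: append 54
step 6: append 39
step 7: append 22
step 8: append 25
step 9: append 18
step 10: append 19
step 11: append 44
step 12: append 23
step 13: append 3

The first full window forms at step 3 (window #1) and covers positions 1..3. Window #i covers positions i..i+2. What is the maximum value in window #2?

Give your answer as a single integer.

step 1: append 17 -> window=[17] (not full yet)
step 2: append 41 -> window=[17, 41] (not full yet)
step 3: append 34 -> window=[17, 41, 34] -> max=41
step 4: append 47 -> window=[41, 34, 47] -> max=47
Window #2 max = 47

Answer: 47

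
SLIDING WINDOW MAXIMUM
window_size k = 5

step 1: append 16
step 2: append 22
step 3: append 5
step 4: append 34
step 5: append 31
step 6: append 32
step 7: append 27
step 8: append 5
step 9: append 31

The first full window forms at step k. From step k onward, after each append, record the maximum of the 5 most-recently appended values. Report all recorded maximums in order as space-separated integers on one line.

step 1: append 16 -> window=[16] (not full yet)
step 2: append 22 -> window=[16, 22] (not full yet)
step 3: append 5 -> window=[16, 22, 5] (not full yet)
step 4: append 34 -> window=[16, 22, 5, 34] (not full yet)
step 5: append 31 -> window=[16, 22, 5, 34, 31] -> max=34
step 6: append 32 -> window=[22, 5, 34, 31, 32] -> max=34
step 7: append 27 -> window=[5, 34, 31, 32, 27] -> max=34
step 8: append 5 -> window=[34, 31, 32, 27, 5] -> max=34
step 9: append 31 -> window=[31, 32, 27, 5, 31] -> max=32

Answer: 34 34 34 34 32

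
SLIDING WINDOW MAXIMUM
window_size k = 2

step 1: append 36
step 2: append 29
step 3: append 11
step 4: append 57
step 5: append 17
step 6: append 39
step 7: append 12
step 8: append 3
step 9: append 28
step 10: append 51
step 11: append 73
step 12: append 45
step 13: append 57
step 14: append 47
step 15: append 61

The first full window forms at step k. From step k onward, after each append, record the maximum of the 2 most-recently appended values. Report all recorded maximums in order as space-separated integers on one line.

step 1: append 36 -> window=[36] (not full yet)
step 2: append 29 -> window=[36, 29] -> max=36
step 3: append 11 -> window=[29, 11] -> max=29
step 4: append 57 -> window=[11, 57] -> max=57
step 5: append 17 -> window=[57, 17] -> max=57
step 6: append 39 -> window=[17, 39] -> max=39
step 7: append 12 -> window=[39, 12] -> max=39
step 8: append 3 -> window=[12, 3] -> max=12
step 9: append 28 -> window=[3, 28] -> max=28
step 10: append 51 -> window=[28, 51] -> max=51
step 11: append 73 -> window=[51, 73] -> max=73
step 12: append 45 -> window=[73, 45] -> max=73
step 13: append 57 -> window=[45, 57] -> max=57
step 14: append 47 -> window=[57, 47] -> max=57
step 15: append 61 -> window=[47, 61] -> max=61

Answer: 36 29 57 57 39 39 12 28 51 73 73 57 57 61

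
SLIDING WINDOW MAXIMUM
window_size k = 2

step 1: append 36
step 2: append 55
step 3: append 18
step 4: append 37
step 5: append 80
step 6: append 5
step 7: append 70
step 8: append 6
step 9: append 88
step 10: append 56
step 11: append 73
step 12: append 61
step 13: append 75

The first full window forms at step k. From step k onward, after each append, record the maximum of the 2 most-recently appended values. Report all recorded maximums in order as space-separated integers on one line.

Answer: 55 55 37 80 80 70 70 88 88 73 73 75

Derivation:
step 1: append 36 -> window=[36] (not full yet)
step 2: append 55 -> window=[36, 55] -> max=55
step 3: append 18 -> window=[55, 18] -> max=55
step 4: append 37 -> window=[18, 37] -> max=37
step 5: append 80 -> window=[37, 80] -> max=80
step 6: append 5 -> window=[80, 5] -> max=80
step 7: append 70 -> window=[5, 70] -> max=70
step 8: append 6 -> window=[70, 6] -> max=70
step 9: append 88 -> window=[6, 88] -> max=88
step 10: append 56 -> window=[88, 56] -> max=88
step 11: append 73 -> window=[56, 73] -> max=73
step 12: append 61 -> window=[73, 61] -> max=73
step 13: append 75 -> window=[61, 75] -> max=75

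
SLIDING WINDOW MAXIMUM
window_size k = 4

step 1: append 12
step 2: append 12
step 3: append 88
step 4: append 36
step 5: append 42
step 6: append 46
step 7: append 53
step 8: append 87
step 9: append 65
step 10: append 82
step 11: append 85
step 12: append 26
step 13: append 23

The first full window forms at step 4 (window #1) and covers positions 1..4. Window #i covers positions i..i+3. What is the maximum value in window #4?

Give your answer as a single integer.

step 1: append 12 -> window=[12] (not full yet)
step 2: append 12 -> window=[12, 12] (not full yet)
step 3: append 88 -> window=[12, 12, 88] (not full yet)
step 4: append 36 -> window=[12, 12, 88, 36] -> max=88
step 5: append 42 -> window=[12, 88, 36, 42] -> max=88
step 6: append 46 -> window=[88, 36, 42, 46] -> max=88
step 7: append 53 -> window=[36, 42, 46, 53] -> max=53
Window #4 max = 53

Answer: 53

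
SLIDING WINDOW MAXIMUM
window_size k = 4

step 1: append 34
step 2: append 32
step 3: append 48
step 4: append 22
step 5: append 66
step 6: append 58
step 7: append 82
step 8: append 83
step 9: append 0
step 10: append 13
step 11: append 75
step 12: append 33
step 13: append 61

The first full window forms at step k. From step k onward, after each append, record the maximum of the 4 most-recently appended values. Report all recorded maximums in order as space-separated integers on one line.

Answer: 48 66 66 82 83 83 83 83 75 75

Derivation:
step 1: append 34 -> window=[34] (not full yet)
step 2: append 32 -> window=[34, 32] (not full yet)
step 3: append 48 -> window=[34, 32, 48] (not full yet)
step 4: append 22 -> window=[34, 32, 48, 22] -> max=48
step 5: append 66 -> window=[32, 48, 22, 66] -> max=66
step 6: append 58 -> window=[48, 22, 66, 58] -> max=66
step 7: append 82 -> window=[22, 66, 58, 82] -> max=82
step 8: append 83 -> window=[66, 58, 82, 83] -> max=83
step 9: append 0 -> window=[58, 82, 83, 0] -> max=83
step 10: append 13 -> window=[82, 83, 0, 13] -> max=83
step 11: append 75 -> window=[83, 0, 13, 75] -> max=83
step 12: append 33 -> window=[0, 13, 75, 33] -> max=75
step 13: append 61 -> window=[13, 75, 33, 61] -> max=75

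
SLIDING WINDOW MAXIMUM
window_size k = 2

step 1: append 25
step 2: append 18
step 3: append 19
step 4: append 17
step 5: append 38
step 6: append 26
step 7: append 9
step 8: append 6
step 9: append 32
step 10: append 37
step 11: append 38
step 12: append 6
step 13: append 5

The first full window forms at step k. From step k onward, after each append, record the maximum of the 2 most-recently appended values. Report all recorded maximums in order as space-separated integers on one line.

step 1: append 25 -> window=[25] (not full yet)
step 2: append 18 -> window=[25, 18] -> max=25
step 3: append 19 -> window=[18, 19] -> max=19
step 4: append 17 -> window=[19, 17] -> max=19
step 5: append 38 -> window=[17, 38] -> max=38
step 6: append 26 -> window=[38, 26] -> max=38
step 7: append 9 -> window=[26, 9] -> max=26
step 8: append 6 -> window=[9, 6] -> max=9
step 9: append 32 -> window=[6, 32] -> max=32
step 10: append 37 -> window=[32, 37] -> max=37
step 11: append 38 -> window=[37, 38] -> max=38
step 12: append 6 -> window=[38, 6] -> max=38
step 13: append 5 -> window=[6, 5] -> max=6

Answer: 25 19 19 38 38 26 9 32 37 38 38 6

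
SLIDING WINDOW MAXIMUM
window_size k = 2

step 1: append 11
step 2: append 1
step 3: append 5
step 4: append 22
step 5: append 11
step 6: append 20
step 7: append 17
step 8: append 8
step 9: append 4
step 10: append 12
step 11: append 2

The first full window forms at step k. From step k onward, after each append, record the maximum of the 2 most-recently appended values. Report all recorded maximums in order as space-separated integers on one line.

step 1: append 11 -> window=[11] (not full yet)
step 2: append 1 -> window=[11, 1] -> max=11
step 3: append 5 -> window=[1, 5] -> max=5
step 4: append 22 -> window=[5, 22] -> max=22
step 5: append 11 -> window=[22, 11] -> max=22
step 6: append 20 -> window=[11, 20] -> max=20
step 7: append 17 -> window=[20, 17] -> max=20
step 8: append 8 -> window=[17, 8] -> max=17
step 9: append 4 -> window=[8, 4] -> max=8
step 10: append 12 -> window=[4, 12] -> max=12
step 11: append 2 -> window=[12, 2] -> max=12

Answer: 11 5 22 22 20 20 17 8 12 12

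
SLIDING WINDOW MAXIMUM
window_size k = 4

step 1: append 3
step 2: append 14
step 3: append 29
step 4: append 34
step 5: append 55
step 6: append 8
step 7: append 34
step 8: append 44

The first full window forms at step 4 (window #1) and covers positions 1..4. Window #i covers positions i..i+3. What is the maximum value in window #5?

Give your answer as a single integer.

Answer: 55

Derivation:
step 1: append 3 -> window=[3] (not full yet)
step 2: append 14 -> window=[3, 14] (not full yet)
step 3: append 29 -> window=[3, 14, 29] (not full yet)
step 4: append 34 -> window=[3, 14, 29, 34] -> max=34
step 5: append 55 -> window=[14, 29, 34, 55] -> max=55
step 6: append 8 -> window=[29, 34, 55, 8] -> max=55
step 7: append 34 -> window=[34, 55, 8, 34] -> max=55
step 8: append 44 -> window=[55, 8, 34, 44] -> max=55
Window #5 max = 55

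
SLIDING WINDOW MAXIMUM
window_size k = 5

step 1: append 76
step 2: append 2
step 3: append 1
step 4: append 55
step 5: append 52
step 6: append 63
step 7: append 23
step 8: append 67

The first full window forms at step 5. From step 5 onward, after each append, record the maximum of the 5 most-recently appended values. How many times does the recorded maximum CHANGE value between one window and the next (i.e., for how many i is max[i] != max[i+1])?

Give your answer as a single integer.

Answer: 2

Derivation:
step 1: append 76 -> window=[76] (not full yet)
step 2: append 2 -> window=[76, 2] (not full yet)
step 3: append 1 -> window=[76, 2, 1] (not full yet)
step 4: append 55 -> window=[76, 2, 1, 55] (not full yet)
step 5: append 52 -> window=[76, 2, 1, 55, 52] -> max=76
step 6: append 63 -> window=[2, 1, 55, 52, 63] -> max=63
step 7: append 23 -> window=[1, 55, 52, 63, 23] -> max=63
step 8: append 67 -> window=[55, 52, 63, 23, 67] -> max=67
Recorded maximums: 76 63 63 67
Changes between consecutive maximums: 2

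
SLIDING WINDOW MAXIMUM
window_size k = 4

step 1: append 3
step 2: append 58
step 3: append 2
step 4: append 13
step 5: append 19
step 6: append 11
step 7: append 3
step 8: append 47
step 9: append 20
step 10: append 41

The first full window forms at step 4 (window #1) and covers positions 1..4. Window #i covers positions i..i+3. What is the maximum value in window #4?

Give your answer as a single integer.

Answer: 19

Derivation:
step 1: append 3 -> window=[3] (not full yet)
step 2: append 58 -> window=[3, 58] (not full yet)
step 3: append 2 -> window=[3, 58, 2] (not full yet)
step 4: append 13 -> window=[3, 58, 2, 13] -> max=58
step 5: append 19 -> window=[58, 2, 13, 19] -> max=58
step 6: append 11 -> window=[2, 13, 19, 11] -> max=19
step 7: append 3 -> window=[13, 19, 11, 3] -> max=19
Window #4 max = 19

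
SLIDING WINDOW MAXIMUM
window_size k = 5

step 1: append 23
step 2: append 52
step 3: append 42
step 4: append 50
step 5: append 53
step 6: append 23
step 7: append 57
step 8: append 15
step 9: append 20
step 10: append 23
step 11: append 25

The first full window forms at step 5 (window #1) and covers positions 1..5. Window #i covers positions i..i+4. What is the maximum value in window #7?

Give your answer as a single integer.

Answer: 57

Derivation:
step 1: append 23 -> window=[23] (not full yet)
step 2: append 52 -> window=[23, 52] (not full yet)
step 3: append 42 -> window=[23, 52, 42] (not full yet)
step 4: append 50 -> window=[23, 52, 42, 50] (not full yet)
step 5: append 53 -> window=[23, 52, 42, 50, 53] -> max=53
step 6: append 23 -> window=[52, 42, 50, 53, 23] -> max=53
step 7: append 57 -> window=[42, 50, 53, 23, 57] -> max=57
step 8: append 15 -> window=[50, 53, 23, 57, 15] -> max=57
step 9: append 20 -> window=[53, 23, 57, 15, 20] -> max=57
step 10: append 23 -> window=[23, 57, 15, 20, 23] -> max=57
step 11: append 25 -> window=[57, 15, 20, 23, 25] -> max=57
Window #7 max = 57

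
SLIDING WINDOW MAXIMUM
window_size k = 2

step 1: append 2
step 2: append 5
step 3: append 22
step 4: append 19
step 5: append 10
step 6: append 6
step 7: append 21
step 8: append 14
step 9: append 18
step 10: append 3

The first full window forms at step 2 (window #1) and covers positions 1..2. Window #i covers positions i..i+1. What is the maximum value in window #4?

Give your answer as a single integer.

step 1: append 2 -> window=[2] (not full yet)
step 2: append 5 -> window=[2, 5] -> max=5
step 3: append 22 -> window=[5, 22] -> max=22
step 4: append 19 -> window=[22, 19] -> max=22
step 5: append 10 -> window=[19, 10] -> max=19
Window #4 max = 19

Answer: 19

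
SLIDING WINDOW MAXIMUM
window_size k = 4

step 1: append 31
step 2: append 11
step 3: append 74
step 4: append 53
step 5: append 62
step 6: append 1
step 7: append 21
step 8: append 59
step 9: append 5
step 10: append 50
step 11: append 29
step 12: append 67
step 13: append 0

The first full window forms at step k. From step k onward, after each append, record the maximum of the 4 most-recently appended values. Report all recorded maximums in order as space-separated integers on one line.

Answer: 74 74 74 62 62 59 59 59 67 67

Derivation:
step 1: append 31 -> window=[31] (not full yet)
step 2: append 11 -> window=[31, 11] (not full yet)
step 3: append 74 -> window=[31, 11, 74] (not full yet)
step 4: append 53 -> window=[31, 11, 74, 53] -> max=74
step 5: append 62 -> window=[11, 74, 53, 62] -> max=74
step 6: append 1 -> window=[74, 53, 62, 1] -> max=74
step 7: append 21 -> window=[53, 62, 1, 21] -> max=62
step 8: append 59 -> window=[62, 1, 21, 59] -> max=62
step 9: append 5 -> window=[1, 21, 59, 5] -> max=59
step 10: append 50 -> window=[21, 59, 5, 50] -> max=59
step 11: append 29 -> window=[59, 5, 50, 29] -> max=59
step 12: append 67 -> window=[5, 50, 29, 67] -> max=67
step 13: append 0 -> window=[50, 29, 67, 0] -> max=67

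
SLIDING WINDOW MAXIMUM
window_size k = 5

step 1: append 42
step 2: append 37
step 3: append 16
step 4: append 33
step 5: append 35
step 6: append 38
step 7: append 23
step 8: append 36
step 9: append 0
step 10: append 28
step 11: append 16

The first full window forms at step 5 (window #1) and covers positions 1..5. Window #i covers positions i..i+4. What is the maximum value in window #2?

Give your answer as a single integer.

step 1: append 42 -> window=[42] (not full yet)
step 2: append 37 -> window=[42, 37] (not full yet)
step 3: append 16 -> window=[42, 37, 16] (not full yet)
step 4: append 33 -> window=[42, 37, 16, 33] (not full yet)
step 5: append 35 -> window=[42, 37, 16, 33, 35] -> max=42
step 6: append 38 -> window=[37, 16, 33, 35, 38] -> max=38
Window #2 max = 38

Answer: 38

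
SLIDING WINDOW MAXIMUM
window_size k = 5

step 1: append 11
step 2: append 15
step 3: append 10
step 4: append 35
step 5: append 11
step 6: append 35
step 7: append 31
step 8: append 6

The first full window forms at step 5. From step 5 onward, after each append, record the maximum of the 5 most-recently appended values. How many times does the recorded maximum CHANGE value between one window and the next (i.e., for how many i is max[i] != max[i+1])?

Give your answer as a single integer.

Answer: 0

Derivation:
step 1: append 11 -> window=[11] (not full yet)
step 2: append 15 -> window=[11, 15] (not full yet)
step 3: append 10 -> window=[11, 15, 10] (not full yet)
step 4: append 35 -> window=[11, 15, 10, 35] (not full yet)
step 5: append 11 -> window=[11, 15, 10, 35, 11] -> max=35
step 6: append 35 -> window=[15, 10, 35, 11, 35] -> max=35
step 7: append 31 -> window=[10, 35, 11, 35, 31] -> max=35
step 8: append 6 -> window=[35, 11, 35, 31, 6] -> max=35
Recorded maximums: 35 35 35 35
Changes between consecutive maximums: 0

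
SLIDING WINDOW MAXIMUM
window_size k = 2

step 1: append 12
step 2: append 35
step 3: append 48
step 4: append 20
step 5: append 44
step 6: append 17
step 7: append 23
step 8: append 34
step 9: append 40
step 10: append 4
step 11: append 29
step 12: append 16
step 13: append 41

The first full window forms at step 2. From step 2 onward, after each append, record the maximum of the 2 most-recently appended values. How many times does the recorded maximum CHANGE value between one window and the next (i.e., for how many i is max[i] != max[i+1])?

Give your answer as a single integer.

step 1: append 12 -> window=[12] (not full yet)
step 2: append 35 -> window=[12, 35] -> max=35
step 3: append 48 -> window=[35, 48] -> max=48
step 4: append 20 -> window=[48, 20] -> max=48
step 5: append 44 -> window=[20, 44] -> max=44
step 6: append 17 -> window=[44, 17] -> max=44
step 7: append 23 -> window=[17, 23] -> max=23
step 8: append 34 -> window=[23, 34] -> max=34
step 9: append 40 -> window=[34, 40] -> max=40
step 10: append 4 -> window=[40, 4] -> max=40
step 11: append 29 -> window=[4, 29] -> max=29
step 12: append 16 -> window=[29, 16] -> max=29
step 13: append 41 -> window=[16, 41] -> max=41
Recorded maximums: 35 48 48 44 44 23 34 40 40 29 29 41
Changes between consecutive maximums: 7

Answer: 7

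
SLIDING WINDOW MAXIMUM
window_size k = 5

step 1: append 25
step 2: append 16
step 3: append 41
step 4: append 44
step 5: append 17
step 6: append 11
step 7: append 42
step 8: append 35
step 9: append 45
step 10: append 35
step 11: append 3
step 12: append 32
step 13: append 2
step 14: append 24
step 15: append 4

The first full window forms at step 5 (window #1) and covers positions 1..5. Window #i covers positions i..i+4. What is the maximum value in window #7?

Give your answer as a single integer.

step 1: append 25 -> window=[25] (not full yet)
step 2: append 16 -> window=[25, 16] (not full yet)
step 3: append 41 -> window=[25, 16, 41] (not full yet)
step 4: append 44 -> window=[25, 16, 41, 44] (not full yet)
step 5: append 17 -> window=[25, 16, 41, 44, 17] -> max=44
step 6: append 11 -> window=[16, 41, 44, 17, 11] -> max=44
step 7: append 42 -> window=[41, 44, 17, 11, 42] -> max=44
step 8: append 35 -> window=[44, 17, 11, 42, 35] -> max=44
step 9: append 45 -> window=[17, 11, 42, 35, 45] -> max=45
step 10: append 35 -> window=[11, 42, 35, 45, 35] -> max=45
step 11: append 3 -> window=[42, 35, 45, 35, 3] -> max=45
Window #7 max = 45

Answer: 45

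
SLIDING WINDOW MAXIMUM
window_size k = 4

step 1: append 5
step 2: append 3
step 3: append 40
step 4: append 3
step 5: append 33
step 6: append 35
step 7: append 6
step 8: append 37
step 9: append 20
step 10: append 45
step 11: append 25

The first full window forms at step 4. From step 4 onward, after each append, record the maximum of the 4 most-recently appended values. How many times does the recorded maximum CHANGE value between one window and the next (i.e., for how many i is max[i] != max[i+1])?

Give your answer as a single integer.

Answer: 3

Derivation:
step 1: append 5 -> window=[5] (not full yet)
step 2: append 3 -> window=[5, 3] (not full yet)
step 3: append 40 -> window=[5, 3, 40] (not full yet)
step 4: append 3 -> window=[5, 3, 40, 3] -> max=40
step 5: append 33 -> window=[3, 40, 3, 33] -> max=40
step 6: append 35 -> window=[40, 3, 33, 35] -> max=40
step 7: append 6 -> window=[3, 33, 35, 6] -> max=35
step 8: append 37 -> window=[33, 35, 6, 37] -> max=37
step 9: append 20 -> window=[35, 6, 37, 20] -> max=37
step 10: append 45 -> window=[6, 37, 20, 45] -> max=45
step 11: append 25 -> window=[37, 20, 45, 25] -> max=45
Recorded maximums: 40 40 40 35 37 37 45 45
Changes between consecutive maximums: 3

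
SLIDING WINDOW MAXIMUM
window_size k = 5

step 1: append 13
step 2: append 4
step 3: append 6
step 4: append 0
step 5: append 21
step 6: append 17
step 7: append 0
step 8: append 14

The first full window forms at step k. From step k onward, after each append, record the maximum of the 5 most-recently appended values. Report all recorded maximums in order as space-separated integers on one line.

step 1: append 13 -> window=[13] (not full yet)
step 2: append 4 -> window=[13, 4] (not full yet)
step 3: append 6 -> window=[13, 4, 6] (not full yet)
step 4: append 0 -> window=[13, 4, 6, 0] (not full yet)
step 5: append 21 -> window=[13, 4, 6, 0, 21] -> max=21
step 6: append 17 -> window=[4, 6, 0, 21, 17] -> max=21
step 7: append 0 -> window=[6, 0, 21, 17, 0] -> max=21
step 8: append 14 -> window=[0, 21, 17, 0, 14] -> max=21

Answer: 21 21 21 21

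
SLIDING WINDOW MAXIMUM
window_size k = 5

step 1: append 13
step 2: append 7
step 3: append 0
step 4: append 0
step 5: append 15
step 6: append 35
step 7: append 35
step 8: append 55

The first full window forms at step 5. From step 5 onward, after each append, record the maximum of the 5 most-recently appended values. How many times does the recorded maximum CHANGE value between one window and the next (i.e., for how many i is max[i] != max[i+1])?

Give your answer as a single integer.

step 1: append 13 -> window=[13] (not full yet)
step 2: append 7 -> window=[13, 7] (not full yet)
step 3: append 0 -> window=[13, 7, 0] (not full yet)
step 4: append 0 -> window=[13, 7, 0, 0] (not full yet)
step 5: append 15 -> window=[13, 7, 0, 0, 15] -> max=15
step 6: append 35 -> window=[7, 0, 0, 15, 35] -> max=35
step 7: append 35 -> window=[0, 0, 15, 35, 35] -> max=35
step 8: append 55 -> window=[0, 15, 35, 35, 55] -> max=55
Recorded maximums: 15 35 35 55
Changes between consecutive maximums: 2

Answer: 2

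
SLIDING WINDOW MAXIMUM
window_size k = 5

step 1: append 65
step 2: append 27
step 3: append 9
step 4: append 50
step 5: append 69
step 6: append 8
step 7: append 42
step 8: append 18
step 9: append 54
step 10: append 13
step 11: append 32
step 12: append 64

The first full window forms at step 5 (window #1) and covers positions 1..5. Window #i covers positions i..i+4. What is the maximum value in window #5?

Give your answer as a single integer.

step 1: append 65 -> window=[65] (not full yet)
step 2: append 27 -> window=[65, 27] (not full yet)
step 3: append 9 -> window=[65, 27, 9] (not full yet)
step 4: append 50 -> window=[65, 27, 9, 50] (not full yet)
step 5: append 69 -> window=[65, 27, 9, 50, 69] -> max=69
step 6: append 8 -> window=[27, 9, 50, 69, 8] -> max=69
step 7: append 42 -> window=[9, 50, 69, 8, 42] -> max=69
step 8: append 18 -> window=[50, 69, 8, 42, 18] -> max=69
step 9: append 54 -> window=[69, 8, 42, 18, 54] -> max=69
Window #5 max = 69

Answer: 69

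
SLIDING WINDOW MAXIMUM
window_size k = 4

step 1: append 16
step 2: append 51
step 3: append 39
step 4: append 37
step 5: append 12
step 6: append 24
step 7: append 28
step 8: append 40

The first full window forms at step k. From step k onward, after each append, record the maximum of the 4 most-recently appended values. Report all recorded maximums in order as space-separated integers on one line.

Answer: 51 51 39 37 40

Derivation:
step 1: append 16 -> window=[16] (not full yet)
step 2: append 51 -> window=[16, 51] (not full yet)
step 3: append 39 -> window=[16, 51, 39] (not full yet)
step 4: append 37 -> window=[16, 51, 39, 37] -> max=51
step 5: append 12 -> window=[51, 39, 37, 12] -> max=51
step 6: append 24 -> window=[39, 37, 12, 24] -> max=39
step 7: append 28 -> window=[37, 12, 24, 28] -> max=37
step 8: append 40 -> window=[12, 24, 28, 40] -> max=40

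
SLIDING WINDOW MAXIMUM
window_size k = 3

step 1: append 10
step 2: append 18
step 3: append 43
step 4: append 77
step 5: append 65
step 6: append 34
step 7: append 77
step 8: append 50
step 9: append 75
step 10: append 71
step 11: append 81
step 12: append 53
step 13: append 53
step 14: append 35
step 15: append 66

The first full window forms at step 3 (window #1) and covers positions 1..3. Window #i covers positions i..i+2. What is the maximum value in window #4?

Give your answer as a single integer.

Answer: 77

Derivation:
step 1: append 10 -> window=[10] (not full yet)
step 2: append 18 -> window=[10, 18] (not full yet)
step 3: append 43 -> window=[10, 18, 43] -> max=43
step 4: append 77 -> window=[18, 43, 77] -> max=77
step 5: append 65 -> window=[43, 77, 65] -> max=77
step 6: append 34 -> window=[77, 65, 34] -> max=77
Window #4 max = 77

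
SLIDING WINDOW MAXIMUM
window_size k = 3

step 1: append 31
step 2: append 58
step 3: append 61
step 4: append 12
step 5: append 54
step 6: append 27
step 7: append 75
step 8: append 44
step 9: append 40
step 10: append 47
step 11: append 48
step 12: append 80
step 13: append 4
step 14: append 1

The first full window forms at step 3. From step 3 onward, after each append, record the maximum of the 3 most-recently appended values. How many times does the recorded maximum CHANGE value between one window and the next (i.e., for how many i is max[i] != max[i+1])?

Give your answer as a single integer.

Answer: 5

Derivation:
step 1: append 31 -> window=[31] (not full yet)
step 2: append 58 -> window=[31, 58] (not full yet)
step 3: append 61 -> window=[31, 58, 61] -> max=61
step 4: append 12 -> window=[58, 61, 12] -> max=61
step 5: append 54 -> window=[61, 12, 54] -> max=61
step 6: append 27 -> window=[12, 54, 27] -> max=54
step 7: append 75 -> window=[54, 27, 75] -> max=75
step 8: append 44 -> window=[27, 75, 44] -> max=75
step 9: append 40 -> window=[75, 44, 40] -> max=75
step 10: append 47 -> window=[44, 40, 47] -> max=47
step 11: append 48 -> window=[40, 47, 48] -> max=48
step 12: append 80 -> window=[47, 48, 80] -> max=80
step 13: append 4 -> window=[48, 80, 4] -> max=80
step 14: append 1 -> window=[80, 4, 1] -> max=80
Recorded maximums: 61 61 61 54 75 75 75 47 48 80 80 80
Changes between consecutive maximums: 5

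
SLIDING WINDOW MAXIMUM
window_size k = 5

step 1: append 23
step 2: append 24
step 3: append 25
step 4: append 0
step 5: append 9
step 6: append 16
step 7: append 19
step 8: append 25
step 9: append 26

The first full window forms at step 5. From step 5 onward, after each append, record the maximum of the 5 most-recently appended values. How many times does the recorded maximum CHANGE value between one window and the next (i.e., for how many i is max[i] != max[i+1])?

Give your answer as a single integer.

step 1: append 23 -> window=[23] (not full yet)
step 2: append 24 -> window=[23, 24] (not full yet)
step 3: append 25 -> window=[23, 24, 25] (not full yet)
step 4: append 0 -> window=[23, 24, 25, 0] (not full yet)
step 5: append 9 -> window=[23, 24, 25, 0, 9] -> max=25
step 6: append 16 -> window=[24, 25, 0, 9, 16] -> max=25
step 7: append 19 -> window=[25, 0, 9, 16, 19] -> max=25
step 8: append 25 -> window=[0, 9, 16, 19, 25] -> max=25
step 9: append 26 -> window=[9, 16, 19, 25, 26] -> max=26
Recorded maximums: 25 25 25 25 26
Changes between consecutive maximums: 1

Answer: 1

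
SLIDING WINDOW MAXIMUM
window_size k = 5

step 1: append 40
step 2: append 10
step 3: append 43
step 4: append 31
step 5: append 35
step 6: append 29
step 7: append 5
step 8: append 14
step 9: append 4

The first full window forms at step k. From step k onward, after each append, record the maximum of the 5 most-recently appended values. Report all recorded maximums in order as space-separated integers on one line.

step 1: append 40 -> window=[40] (not full yet)
step 2: append 10 -> window=[40, 10] (not full yet)
step 3: append 43 -> window=[40, 10, 43] (not full yet)
step 4: append 31 -> window=[40, 10, 43, 31] (not full yet)
step 5: append 35 -> window=[40, 10, 43, 31, 35] -> max=43
step 6: append 29 -> window=[10, 43, 31, 35, 29] -> max=43
step 7: append 5 -> window=[43, 31, 35, 29, 5] -> max=43
step 8: append 14 -> window=[31, 35, 29, 5, 14] -> max=35
step 9: append 4 -> window=[35, 29, 5, 14, 4] -> max=35

Answer: 43 43 43 35 35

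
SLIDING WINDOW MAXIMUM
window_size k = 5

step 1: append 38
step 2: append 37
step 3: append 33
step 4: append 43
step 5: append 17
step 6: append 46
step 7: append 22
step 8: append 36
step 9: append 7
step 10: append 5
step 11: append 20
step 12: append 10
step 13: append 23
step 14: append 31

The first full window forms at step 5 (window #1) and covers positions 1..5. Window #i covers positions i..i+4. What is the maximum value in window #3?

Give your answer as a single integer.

step 1: append 38 -> window=[38] (not full yet)
step 2: append 37 -> window=[38, 37] (not full yet)
step 3: append 33 -> window=[38, 37, 33] (not full yet)
step 4: append 43 -> window=[38, 37, 33, 43] (not full yet)
step 5: append 17 -> window=[38, 37, 33, 43, 17] -> max=43
step 6: append 46 -> window=[37, 33, 43, 17, 46] -> max=46
step 7: append 22 -> window=[33, 43, 17, 46, 22] -> max=46
Window #3 max = 46

Answer: 46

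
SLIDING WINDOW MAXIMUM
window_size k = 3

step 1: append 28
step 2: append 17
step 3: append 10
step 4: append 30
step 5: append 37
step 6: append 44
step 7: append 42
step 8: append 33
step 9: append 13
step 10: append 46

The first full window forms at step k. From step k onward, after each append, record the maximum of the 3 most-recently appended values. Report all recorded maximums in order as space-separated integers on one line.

step 1: append 28 -> window=[28] (not full yet)
step 2: append 17 -> window=[28, 17] (not full yet)
step 3: append 10 -> window=[28, 17, 10] -> max=28
step 4: append 30 -> window=[17, 10, 30] -> max=30
step 5: append 37 -> window=[10, 30, 37] -> max=37
step 6: append 44 -> window=[30, 37, 44] -> max=44
step 7: append 42 -> window=[37, 44, 42] -> max=44
step 8: append 33 -> window=[44, 42, 33] -> max=44
step 9: append 13 -> window=[42, 33, 13] -> max=42
step 10: append 46 -> window=[33, 13, 46] -> max=46

Answer: 28 30 37 44 44 44 42 46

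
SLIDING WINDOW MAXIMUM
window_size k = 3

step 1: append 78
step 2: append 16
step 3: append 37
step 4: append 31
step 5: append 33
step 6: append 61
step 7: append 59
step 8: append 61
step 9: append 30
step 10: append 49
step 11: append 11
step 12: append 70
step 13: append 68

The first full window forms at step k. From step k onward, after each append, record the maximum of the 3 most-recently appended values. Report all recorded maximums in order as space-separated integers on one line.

step 1: append 78 -> window=[78] (not full yet)
step 2: append 16 -> window=[78, 16] (not full yet)
step 3: append 37 -> window=[78, 16, 37] -> max=78
step 4: append 31 -> window=[16, 37, 31] -> max=37
step 5: append 33 -> window=[37, 31, 33] -> max=37
step 6: append 61 -> window=[31, 33, 61] -> max=61
step 7: append 59 -> window=[33, 61, 59] -> max=61
step 8: append 61 -> window=[61, 59, 61] -> max=61
step 9: append 30 -> window=[59, 61, 30] -> max=61
step 10: append 49 -> window=[61, 30, 49] -> max=61
step 11: append 11 -> window=[30, 49, 11] -> max=49
step 12: append 70 -> window=[49, 11, 70] -> max=70
step 13: append 68 -> window=[11, 70, 68] -> max=70

Answer: 78 37 37 61 61 61 61 61 49 70 70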